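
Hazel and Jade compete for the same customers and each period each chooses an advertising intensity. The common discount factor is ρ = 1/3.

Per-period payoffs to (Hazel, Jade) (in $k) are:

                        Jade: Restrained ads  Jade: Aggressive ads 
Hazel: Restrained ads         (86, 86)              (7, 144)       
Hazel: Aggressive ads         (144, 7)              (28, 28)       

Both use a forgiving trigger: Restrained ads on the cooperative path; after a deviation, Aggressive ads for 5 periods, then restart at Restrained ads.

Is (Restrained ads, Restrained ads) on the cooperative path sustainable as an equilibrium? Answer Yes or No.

Comparing payoff streams over the 6 periods until play realigns: cooperate → 86(1+ρ+…+ρ^5); deviate → 144 + 28(ρ+…+ρ^5).
Cooperation is sustained iff (86−28)(ρ+…+ρ^5) ≥ 144−86.
ρ+…+ρ^5 = 1/3·(1−(1/3)^5)/(1−1/3) = 0.4979, and (144−86)/(86−28) = 1.0000.
0.4979 < 1.0000, so cooperation is not sustainable.

No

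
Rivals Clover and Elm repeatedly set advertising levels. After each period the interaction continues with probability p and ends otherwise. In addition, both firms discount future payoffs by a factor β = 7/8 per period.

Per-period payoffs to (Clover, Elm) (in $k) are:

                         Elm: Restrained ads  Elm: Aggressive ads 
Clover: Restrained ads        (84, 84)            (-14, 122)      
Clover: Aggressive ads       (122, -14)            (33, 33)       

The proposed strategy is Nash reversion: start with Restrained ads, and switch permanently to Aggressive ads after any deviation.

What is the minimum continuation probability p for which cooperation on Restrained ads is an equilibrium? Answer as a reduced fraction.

Expected continuation weight on next period's payoff is β·p = 7/8·p, which plays the role of the discount factor.
Cooperation requires 7/8·p ≥ (122−84)/(122−33) = 38/89, hence p ≥ 304/623.

304/623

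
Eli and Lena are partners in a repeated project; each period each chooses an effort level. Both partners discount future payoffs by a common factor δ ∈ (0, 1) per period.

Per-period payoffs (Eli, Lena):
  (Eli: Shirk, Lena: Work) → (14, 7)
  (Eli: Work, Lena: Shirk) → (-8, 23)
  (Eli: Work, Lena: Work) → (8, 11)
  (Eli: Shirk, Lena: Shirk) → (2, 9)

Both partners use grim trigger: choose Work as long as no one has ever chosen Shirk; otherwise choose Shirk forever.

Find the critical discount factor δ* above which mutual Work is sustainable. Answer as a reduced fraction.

6/7

Eli's threshold: (14−8)/(14−2) = 1/2.
Lena's threshold: (23−11)/(23−9) = 6/7.
1/2 < 6/7, so Lena binds and δ* = 6/7.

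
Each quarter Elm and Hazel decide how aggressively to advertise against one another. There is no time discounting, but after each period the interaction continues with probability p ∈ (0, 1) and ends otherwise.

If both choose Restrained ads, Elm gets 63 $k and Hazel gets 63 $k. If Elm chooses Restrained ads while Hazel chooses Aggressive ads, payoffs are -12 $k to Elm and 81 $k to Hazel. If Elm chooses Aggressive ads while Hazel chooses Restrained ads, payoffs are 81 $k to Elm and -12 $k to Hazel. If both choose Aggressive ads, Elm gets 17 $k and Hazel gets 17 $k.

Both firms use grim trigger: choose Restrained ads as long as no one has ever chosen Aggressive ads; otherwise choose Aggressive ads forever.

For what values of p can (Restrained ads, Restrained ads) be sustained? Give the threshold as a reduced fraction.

9/32

Expected cooperation value is 63 + p·63 + p²·63 + … = 63/(1−p); deviation gives 81 + p·17/(1−p).
63 ≥ 81(1−p) + 17p ⇒ 64p ≥ 18 ⇒ p ≥ 18/64 = 9/32.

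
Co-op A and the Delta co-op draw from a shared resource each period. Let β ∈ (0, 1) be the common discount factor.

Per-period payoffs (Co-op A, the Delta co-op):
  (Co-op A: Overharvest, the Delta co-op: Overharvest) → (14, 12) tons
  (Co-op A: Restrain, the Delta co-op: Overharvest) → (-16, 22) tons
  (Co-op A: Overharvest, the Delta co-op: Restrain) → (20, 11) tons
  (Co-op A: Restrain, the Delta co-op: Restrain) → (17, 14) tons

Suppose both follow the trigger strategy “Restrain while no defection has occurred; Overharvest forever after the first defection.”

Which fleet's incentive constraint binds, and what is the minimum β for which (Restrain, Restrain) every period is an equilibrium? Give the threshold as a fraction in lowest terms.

Co-op A's threshold: (20−17)/(20−14) = 1/2.
the Delta co-op's threshold: (22−14)/(22−12) = 4/5.
1/2 < 4/5, so the Delta co-op binds and β* = 4/5.

the Delta co-op; β ≥ 4/5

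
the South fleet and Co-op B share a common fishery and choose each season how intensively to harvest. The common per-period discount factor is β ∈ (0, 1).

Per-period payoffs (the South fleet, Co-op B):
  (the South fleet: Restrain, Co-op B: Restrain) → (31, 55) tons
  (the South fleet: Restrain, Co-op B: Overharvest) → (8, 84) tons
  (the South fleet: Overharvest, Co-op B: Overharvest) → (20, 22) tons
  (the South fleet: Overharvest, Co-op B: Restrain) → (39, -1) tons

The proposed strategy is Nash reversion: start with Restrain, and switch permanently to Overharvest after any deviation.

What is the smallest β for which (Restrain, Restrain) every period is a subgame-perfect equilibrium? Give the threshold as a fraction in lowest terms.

29/62

For the South fleet: deviation gain 39−31 = 8, per-period punishment loss 31−20 = 11. IC gives β ≥ 8/19.
For Co-op B: gain 29, loss 33 per period, so β ≥ 29/62.
The tighter constraint is Co-op B's, so cooperation needs β ≥ 29/62.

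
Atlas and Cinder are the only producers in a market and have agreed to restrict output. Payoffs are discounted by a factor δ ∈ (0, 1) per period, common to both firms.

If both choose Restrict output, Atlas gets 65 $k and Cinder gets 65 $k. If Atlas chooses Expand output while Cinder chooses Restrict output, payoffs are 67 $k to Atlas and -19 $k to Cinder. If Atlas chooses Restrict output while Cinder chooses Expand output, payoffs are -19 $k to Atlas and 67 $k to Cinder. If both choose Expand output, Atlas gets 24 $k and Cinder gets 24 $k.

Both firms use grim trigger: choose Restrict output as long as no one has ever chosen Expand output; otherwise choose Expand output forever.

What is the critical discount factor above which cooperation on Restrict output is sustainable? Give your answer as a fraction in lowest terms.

2/43

One-period gain from deviating is 67 − 65 = 2. The loss is 65 − 24 = 41 in every subsequent period, with present value 41·δ/(1−δ).
Deviation is unprofitable when 41·δ/(1−δ) ≥ 2, i.e. δ/(1−δ) ≥ 2/41.
Equivalently δ ≥ 2/(2+41) = 2/43.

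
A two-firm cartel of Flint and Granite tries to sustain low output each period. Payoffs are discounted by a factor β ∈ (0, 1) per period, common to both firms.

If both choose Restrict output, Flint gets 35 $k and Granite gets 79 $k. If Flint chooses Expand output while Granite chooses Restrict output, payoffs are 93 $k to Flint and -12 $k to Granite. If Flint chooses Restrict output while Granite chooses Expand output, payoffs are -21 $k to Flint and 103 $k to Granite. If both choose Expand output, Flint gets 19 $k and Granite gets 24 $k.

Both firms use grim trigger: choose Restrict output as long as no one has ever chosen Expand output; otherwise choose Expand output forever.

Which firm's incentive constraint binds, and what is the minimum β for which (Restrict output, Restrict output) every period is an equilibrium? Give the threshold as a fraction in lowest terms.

Flint: cooperation gives 35 each period; deviation gives 93 once then 19 forever.
  35/(1−β) ≥ 93 + 19β/(1−β) ⇒ β ≥ 58/74 = 29/37.
Granite: cooperation gives 79 each period; deviation gives 103 once then 24 forever.
  β ≥ 24/79.
Both must hold, so the binding constraint is Flint's: β ≥ 29/37.

Flint; β ≥ 29/37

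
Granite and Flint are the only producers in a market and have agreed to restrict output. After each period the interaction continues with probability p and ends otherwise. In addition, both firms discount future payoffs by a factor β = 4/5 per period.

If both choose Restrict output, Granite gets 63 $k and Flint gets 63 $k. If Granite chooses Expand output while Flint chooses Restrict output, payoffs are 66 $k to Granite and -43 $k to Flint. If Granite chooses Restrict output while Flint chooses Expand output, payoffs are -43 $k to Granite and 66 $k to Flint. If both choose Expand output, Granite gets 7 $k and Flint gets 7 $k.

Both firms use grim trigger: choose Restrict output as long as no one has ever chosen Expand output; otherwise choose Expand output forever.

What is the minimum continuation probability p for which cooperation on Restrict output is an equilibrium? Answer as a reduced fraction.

Expected continuation weight on next period's payoff is β·p = 4/5·p, which plays the role of the discount factor.
Cooperation requires 4/5·p ≥ (66−63)/(66−7) = 3/59, hence p ≥ 15/236.

15/236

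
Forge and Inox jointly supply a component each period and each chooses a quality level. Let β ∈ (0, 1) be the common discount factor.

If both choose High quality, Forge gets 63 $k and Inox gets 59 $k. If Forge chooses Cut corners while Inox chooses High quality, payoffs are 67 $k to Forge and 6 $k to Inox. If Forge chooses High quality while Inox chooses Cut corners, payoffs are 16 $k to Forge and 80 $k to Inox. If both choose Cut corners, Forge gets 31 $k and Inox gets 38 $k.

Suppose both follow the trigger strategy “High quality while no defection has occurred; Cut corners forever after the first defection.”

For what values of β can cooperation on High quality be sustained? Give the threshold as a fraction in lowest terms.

1/2

Forge: cooperation gives 63 each period; deviation gives 67 once then 31 forever.
  63/(1−β) ≥ 67 + 31β/(1−β) ⇒ β ≥ 4/36 = 1/9.
Inox: cooperation gives 59 each period; deviation gives 80 once then 38 forever.
  β ≥ 21/42 = 1/2.
Both must hold, so the binding constraint is Inox's: β ≥ 1/2.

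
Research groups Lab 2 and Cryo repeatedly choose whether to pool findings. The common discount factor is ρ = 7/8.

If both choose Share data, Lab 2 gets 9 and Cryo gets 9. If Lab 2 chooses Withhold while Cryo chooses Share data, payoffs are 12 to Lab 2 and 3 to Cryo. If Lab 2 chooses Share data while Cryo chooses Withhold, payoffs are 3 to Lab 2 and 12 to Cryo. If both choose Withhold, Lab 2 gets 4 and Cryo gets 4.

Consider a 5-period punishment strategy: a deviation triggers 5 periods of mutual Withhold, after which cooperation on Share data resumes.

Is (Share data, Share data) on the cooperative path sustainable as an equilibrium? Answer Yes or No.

IC: ρ+…+ρ^5 ≥ (12−9)/(9−4) = 3/5.
At ρ = 7/8: partial sum = 3.4096 ≥ 0.6000. Cooperation sustainable.

Yes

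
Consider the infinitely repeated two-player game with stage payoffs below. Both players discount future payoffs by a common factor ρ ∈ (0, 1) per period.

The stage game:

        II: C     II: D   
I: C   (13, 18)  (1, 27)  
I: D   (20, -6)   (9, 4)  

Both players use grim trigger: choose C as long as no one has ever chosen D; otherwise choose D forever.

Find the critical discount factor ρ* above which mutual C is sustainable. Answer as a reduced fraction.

For I: deviation gain 20−13 = 7, per-period punishment loss 13−9 = 4. IC gives ρ ≥ 7/11.
For II: gain 9, loss 14 per period, so ρ ≥ 9/23.
The tighter constraint is I's, so cooperation needs ρ ≥ 7/11.

7/11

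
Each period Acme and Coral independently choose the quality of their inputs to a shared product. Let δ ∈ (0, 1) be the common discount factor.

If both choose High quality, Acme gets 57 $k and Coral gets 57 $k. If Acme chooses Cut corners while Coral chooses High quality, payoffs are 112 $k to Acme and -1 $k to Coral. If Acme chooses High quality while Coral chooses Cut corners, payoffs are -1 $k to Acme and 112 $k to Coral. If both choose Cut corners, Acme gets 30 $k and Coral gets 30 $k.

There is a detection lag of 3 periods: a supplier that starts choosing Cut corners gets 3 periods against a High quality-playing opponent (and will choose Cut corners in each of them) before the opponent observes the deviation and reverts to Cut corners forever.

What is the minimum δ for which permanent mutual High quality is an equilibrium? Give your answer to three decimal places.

A deviator earns 112 for 3 periods, then 30 forever; cooperating earns 57 forever. Multiplying the IC by (1−δ):
57 ≥ 112(1−δ^3) + 30δ^3, so 82·δ^3 ≥ 55 and δ^3 ≥ 55/82.
δ ≥ (55/82)^(1/3) ≈ 0.875.

0.875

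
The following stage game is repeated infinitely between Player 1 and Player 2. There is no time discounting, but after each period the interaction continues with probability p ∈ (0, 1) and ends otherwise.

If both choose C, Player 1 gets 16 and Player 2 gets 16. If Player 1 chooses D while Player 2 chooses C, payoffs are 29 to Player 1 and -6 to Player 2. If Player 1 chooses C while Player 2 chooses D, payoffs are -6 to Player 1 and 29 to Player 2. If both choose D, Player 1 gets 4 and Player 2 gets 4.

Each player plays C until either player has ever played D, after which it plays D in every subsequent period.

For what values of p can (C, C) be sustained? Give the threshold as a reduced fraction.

With no time discounting, the continuation probability p plays the role of the discount factor.
Grim-trigger IC: 16/(1−p) ≥ 29 + 4p/(1−p) ⇒ p ≥ (29−16)/(29−4) = 13/25.

13/25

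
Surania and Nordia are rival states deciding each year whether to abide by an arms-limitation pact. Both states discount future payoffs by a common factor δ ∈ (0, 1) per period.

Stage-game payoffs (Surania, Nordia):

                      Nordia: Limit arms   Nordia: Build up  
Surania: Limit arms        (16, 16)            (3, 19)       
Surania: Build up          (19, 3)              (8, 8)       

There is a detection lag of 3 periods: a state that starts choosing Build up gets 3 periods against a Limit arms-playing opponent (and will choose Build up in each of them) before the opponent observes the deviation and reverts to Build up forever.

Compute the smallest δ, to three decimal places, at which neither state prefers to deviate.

0.648

Deviating for the 3 undetected periods gains 19−16 = 3 per period over cooperation, then loses 16−8 = 8 per period forever once punishment starts.
Gain: 3(1 + δ + … + δ^2); loss: 8·δ^3/(1−δ).
No profitable deviation ⇔ 3(1−δ^3) ≤ 8·δ^3, i.e. δ^3 ≥ 3/(3+8) = 3/11.
Hence δ ≥ (3/11)^(1/3) ≈ 0.648.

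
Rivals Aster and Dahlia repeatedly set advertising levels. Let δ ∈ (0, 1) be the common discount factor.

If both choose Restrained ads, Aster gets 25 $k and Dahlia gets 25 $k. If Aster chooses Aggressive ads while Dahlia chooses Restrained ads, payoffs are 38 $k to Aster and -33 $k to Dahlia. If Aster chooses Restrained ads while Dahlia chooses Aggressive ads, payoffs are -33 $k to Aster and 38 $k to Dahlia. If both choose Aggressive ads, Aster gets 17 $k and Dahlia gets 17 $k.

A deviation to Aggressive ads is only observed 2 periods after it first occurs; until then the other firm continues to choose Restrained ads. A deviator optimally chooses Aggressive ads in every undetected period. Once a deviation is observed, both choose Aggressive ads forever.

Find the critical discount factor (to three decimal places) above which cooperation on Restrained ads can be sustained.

0.787

Deviating for the 2 undetected periods gains 38−25 = 13 per period over cooperation, then loses 25−17 = 8 per period forever once punishment starts.
Gain: 13(1 + δ + … + δ^1); loss: 8·δ^2/(1−δ).
No profitable deviation ⇔ 13(1−δ^2) ≤ 8·δ^2, i.e. δ^2 ≥ 13/(13+8) = 13/21.
Hence δ ≥ (13/21)^(1/2) ≈ 0.787.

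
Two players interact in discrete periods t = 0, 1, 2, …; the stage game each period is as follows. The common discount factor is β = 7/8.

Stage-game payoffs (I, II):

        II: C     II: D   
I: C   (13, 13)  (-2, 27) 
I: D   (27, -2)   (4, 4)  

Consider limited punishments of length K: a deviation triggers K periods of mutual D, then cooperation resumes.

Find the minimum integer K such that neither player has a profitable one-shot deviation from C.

2

Need Σ_{k=1}^{K} β^k ≥ (27−13)/(13−4) = 1.5556 at β = 7/8.
At K = 1 the sum is 0.8750 < 1.5556; at K = 2 it is 1.6406 ≥ 1.5556.
So the minimum punishment length is K = 2.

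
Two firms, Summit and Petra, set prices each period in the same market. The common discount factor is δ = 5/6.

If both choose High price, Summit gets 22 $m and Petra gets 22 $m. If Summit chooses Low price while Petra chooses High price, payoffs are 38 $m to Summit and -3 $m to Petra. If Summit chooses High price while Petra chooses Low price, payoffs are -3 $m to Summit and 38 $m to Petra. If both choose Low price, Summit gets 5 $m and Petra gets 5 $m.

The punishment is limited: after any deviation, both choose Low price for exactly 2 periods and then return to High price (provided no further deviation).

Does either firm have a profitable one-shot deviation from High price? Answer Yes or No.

A one-shot deviation gives 38 now, then 5 for 2 periods, then back to 22.
Gain from deviating: (38−22) today; loss: (22−5) in each of the next 2 periods.
No-deviation condition: (22−5)(δ+…+δ^2) ≥ 38−22, i.e. δ+…+δ^2 ≥ 16/17.
At δ = 5/6: δ+…+δ^2 = 1.5278 ≥ 0.9412.
So cooperation is sustainable.

No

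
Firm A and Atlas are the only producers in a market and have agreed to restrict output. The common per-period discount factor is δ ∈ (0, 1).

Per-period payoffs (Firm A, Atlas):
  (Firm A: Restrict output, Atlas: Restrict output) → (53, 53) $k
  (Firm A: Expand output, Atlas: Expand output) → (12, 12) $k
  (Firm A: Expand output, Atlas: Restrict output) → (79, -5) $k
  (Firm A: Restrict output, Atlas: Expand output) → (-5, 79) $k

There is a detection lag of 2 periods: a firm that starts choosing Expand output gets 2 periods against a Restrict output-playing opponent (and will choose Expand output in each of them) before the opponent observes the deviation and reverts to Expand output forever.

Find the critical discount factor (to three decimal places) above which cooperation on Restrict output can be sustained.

0.623

A deviator earns 79 for 2 periods, then 12 forever; cooperating earns 53 forever. Multiplying the IC by (1−δ):
53 ≥ 79(1−δ^2) + 12δ^2, so 67·δ^2 ≥ 26 and δ^2 ≥ 26/67.
δ ≥ (26/67)^(1/2) ≈ 0.623.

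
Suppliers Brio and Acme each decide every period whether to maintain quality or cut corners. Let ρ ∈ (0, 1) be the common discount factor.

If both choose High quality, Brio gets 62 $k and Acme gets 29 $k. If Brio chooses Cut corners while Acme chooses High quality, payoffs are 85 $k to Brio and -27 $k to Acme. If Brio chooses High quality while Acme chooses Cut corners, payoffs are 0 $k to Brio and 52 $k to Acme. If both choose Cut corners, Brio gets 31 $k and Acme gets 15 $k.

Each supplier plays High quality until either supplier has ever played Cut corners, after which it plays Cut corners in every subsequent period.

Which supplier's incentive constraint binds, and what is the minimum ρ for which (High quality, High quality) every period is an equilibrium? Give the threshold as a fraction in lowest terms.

For Brio: deviation gain 85−62 = 23, per-period punishment loss 62−31 = 31. IC gives ρ ≥ 23/54.
For Acme: gain 23, loss 14 per period, so ρ ≥ 23/37.
The tighter constraint is Acme's, so cooperation needs ρ ≥ 23/37.

Acme; ρ ≥ 23/37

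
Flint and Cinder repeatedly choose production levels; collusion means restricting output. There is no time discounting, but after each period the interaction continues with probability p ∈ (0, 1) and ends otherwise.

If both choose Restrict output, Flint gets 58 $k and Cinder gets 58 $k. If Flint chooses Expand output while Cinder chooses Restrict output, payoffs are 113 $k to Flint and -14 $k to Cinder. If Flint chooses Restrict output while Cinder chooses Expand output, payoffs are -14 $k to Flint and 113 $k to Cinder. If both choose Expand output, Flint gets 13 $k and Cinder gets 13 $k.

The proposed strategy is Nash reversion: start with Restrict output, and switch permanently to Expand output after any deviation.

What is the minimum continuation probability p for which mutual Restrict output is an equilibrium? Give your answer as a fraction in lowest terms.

Expected cooperation value is 58 + p·58 + p²·58 + … = 58/(1−p); deviation gives 113 + p·13/(1−p).
58 ≥ 113(1−p) + 13p ⇒ 100p ≥ 55 ⇒ p ≥ 55/100 = 11/20.

11/20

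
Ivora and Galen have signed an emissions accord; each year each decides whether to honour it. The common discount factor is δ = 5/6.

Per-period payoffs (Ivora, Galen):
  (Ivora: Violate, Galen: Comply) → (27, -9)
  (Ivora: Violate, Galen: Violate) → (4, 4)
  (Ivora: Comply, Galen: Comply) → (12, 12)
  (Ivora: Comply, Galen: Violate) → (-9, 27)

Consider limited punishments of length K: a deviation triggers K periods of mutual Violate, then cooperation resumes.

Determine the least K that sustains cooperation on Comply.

IC: δ(1−δ^K)/(1−δ) ≥ (27−12)/(12−4) = 15/8.
With δ = 5/6: need 1 − δ^K ≥ 15/8·(1−5/6)/(5/6), i.e. δ^K ≤ 0.6250.
Since (5/6)^2 = 0.6944 and (5/6)^3 = 0.5787, the smallest such K is 3.

3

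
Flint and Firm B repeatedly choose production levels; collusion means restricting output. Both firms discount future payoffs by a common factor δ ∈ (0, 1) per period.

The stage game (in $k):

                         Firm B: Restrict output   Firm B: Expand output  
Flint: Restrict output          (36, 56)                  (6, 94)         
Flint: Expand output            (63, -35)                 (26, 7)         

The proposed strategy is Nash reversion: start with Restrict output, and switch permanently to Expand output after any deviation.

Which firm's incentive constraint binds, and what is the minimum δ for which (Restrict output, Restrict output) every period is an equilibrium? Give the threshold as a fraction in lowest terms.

For Flint: deviation gain 63−36 = 27, per-period punishment loss 36−26 = 10. IC gives δ ≥ 27/37.
For Firm B: gain 38, loss 49 per period, so δ ≥ 38/87.
The tighter constraint is Flint's, so cooperation needs δ ≥ 27/37.

Flint; δ ≥ 27/37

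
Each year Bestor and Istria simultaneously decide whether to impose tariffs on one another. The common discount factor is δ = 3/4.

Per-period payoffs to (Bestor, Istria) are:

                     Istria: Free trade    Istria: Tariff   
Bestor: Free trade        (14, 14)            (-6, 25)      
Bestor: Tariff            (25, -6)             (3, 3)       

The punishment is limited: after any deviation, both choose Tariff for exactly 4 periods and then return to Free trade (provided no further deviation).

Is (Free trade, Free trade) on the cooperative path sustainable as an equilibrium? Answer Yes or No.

Yes

Comparing payoff streams over the 5 periods until play realigns: cooperate → 14(1+δ+…+δ^4); deviate → 25 + 3(δ+…+δ^4).
Cooperation is sustained iff (14−3)(δ+…+δ^4) ≥ 25−14.
δ+…+δ^4 = 3/4·(1−(3/4)^4)/(1−3/4) = 2.0508, and (25−14)/(14−3) = 1.0000.
2.0508 ≥ 1.0000, so cooperation is sustainable.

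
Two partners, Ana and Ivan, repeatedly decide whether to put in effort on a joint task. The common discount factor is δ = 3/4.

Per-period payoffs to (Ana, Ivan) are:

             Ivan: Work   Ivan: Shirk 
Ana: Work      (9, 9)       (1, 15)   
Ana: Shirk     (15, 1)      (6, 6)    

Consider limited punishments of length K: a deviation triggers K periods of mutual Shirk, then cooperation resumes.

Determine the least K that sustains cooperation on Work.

IC: δ(1−δ^K)/(1−δ) ≥ (15−9)/(9−6) = 2.
With δ = 3/4: need 1 − δ^K ≥ 2·(1−3/4)/(3/4), i.e. δ^K ≤ 0.3333.
Since (3/4)^3 = 0.4219 and (3/4)^4 = 0.3164, the smallest such K is 4.

4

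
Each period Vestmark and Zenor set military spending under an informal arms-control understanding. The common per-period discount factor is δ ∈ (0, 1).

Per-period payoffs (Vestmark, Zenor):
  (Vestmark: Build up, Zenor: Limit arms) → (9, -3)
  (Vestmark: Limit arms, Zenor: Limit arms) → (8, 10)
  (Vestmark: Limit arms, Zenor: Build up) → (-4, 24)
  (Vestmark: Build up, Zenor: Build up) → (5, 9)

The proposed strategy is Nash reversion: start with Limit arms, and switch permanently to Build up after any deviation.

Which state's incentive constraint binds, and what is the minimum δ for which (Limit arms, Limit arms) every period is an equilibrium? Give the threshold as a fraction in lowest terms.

Zenor; δ ≥ 14/15

Vestmark's threshold: (9−8)/(9−5) = 1/4.
Zenor's threshold: (24−10)/(24−9) = 14/15.
1/4 < 14/15, so Zenor binds and δ* = 14/15.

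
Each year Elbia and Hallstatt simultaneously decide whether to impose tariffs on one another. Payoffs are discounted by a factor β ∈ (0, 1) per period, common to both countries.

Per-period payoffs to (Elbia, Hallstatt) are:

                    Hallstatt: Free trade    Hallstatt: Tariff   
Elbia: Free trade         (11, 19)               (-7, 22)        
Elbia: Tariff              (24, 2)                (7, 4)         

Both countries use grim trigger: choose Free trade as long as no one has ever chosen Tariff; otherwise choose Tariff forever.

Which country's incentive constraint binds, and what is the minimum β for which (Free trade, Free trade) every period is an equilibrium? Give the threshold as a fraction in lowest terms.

Elbia's threshold: (24−11)/(24−7) = 13/17.
Hallstatt's threshold: (22−19)/(22−4) = 1/6.
13/17 > 1/6, so Elbia binds and β* = 13/17.

Elbia; β ≥ 13/17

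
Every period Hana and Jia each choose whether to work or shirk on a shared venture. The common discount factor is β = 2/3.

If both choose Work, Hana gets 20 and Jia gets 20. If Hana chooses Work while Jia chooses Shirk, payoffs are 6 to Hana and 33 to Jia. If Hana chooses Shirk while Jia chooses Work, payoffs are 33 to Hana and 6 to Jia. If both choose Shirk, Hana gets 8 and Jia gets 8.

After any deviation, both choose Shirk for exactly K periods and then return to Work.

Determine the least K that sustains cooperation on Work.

Need Σ_{k=1}^{K} β^k ≥ (33−20)/(20−8) = 1.0833 at β = 2/3.
At K = 1 the sum is 0.6667 < 1.0833; at K = 2 it is 1.1111 ≥ 1.0833.
So the minimum punishment length is K = 2.

2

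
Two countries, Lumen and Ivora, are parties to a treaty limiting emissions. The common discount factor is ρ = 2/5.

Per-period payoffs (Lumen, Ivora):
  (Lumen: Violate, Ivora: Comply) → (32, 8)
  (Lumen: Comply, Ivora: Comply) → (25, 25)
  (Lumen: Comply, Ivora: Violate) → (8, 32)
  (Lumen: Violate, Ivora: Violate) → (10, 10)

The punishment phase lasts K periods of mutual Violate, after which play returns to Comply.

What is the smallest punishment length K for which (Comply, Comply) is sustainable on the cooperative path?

No profitable deviation requires (25−10)(ρ+…+ρ^K) ≥ 32−25, i.e. ρ+…+ρ^K ≥ 7/15 ≈ 0.4667.
With ρ = 2/5, the partial sums are K=1: 0.4000, K=2: 0.5600.
K = 2 is the first length at which the sum reaches 0.4667.

2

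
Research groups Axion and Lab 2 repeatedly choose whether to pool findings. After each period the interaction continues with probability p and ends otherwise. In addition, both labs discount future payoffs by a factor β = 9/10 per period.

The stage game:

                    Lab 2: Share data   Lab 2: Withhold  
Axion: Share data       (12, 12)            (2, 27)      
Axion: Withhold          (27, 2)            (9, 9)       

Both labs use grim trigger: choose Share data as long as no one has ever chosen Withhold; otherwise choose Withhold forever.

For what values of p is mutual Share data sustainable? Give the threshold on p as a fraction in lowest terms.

Expected continuation weight on next period's payoff is β·p = 9/10·p, which plays the role of the discount factor.
Cooperation requires 9/10·p ≥ (27−12)/(27−9) = 5/6, hence p ≥ 25/27.

25/27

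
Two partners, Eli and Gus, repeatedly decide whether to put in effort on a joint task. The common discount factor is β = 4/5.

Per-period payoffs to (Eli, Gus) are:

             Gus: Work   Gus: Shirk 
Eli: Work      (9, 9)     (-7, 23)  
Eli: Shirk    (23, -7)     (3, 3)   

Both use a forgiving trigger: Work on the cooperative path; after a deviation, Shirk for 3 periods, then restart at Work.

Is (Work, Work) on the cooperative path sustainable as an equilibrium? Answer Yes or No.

A one-shot deviation gives 23 now, then 3 for 3 periods, then back to 9.
Gain from deviating: (23−9) today; loss: (9−3) in each of the next 3 periods.
No-deviation condition: (9−3)(β+…+β^3) ≥ 23−9, i.e. β+…+β^3 ≥ 7/3.
At β = 4/5: β+…+β^3 = 1.9520 < 2.3333.
So cooperation is not sustainable.

No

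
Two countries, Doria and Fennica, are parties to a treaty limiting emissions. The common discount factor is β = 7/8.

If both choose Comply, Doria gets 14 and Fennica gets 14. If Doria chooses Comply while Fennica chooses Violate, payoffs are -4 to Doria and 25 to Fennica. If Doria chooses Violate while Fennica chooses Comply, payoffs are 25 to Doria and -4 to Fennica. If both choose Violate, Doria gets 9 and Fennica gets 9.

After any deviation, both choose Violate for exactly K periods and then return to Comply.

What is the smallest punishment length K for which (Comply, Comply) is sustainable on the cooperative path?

3

Need Σ_{k=1}^{K} β^k ≥ (25−14)/(14−9) = 2.2000 at β = 7/8.
At K = 2 the sum is 1.6406 < 2.2000; at K = 3 it is 2.3105 ≥ 2.2000.
So the minimum punishment length is K = 3.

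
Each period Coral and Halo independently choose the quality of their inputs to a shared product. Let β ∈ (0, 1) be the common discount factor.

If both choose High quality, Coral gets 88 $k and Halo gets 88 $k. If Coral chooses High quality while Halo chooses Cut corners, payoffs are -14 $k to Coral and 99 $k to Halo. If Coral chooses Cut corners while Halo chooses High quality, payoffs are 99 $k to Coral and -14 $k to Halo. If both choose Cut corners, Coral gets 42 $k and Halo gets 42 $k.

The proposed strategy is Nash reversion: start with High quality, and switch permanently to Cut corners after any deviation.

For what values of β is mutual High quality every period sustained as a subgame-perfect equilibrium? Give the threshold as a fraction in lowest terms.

One-period gain from deviating is 99 − 88 = 11. The loss is 88 − 42 = 46 in every subsequent period, with present value 46·β/(1−β).
Deviation is unprofitable when 46·β/(1−β) ≥ 11, i.e. β/(1−β) ≥ 11/46.
Equivalently β ≥ 11/(11+46) = 11/57.

11/57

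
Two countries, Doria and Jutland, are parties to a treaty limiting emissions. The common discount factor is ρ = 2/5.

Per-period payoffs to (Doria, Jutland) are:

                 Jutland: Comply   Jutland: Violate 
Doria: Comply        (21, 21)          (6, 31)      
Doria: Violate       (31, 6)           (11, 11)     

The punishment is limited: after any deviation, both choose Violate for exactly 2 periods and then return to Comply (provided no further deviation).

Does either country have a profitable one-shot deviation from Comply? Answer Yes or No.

A one-shot deviation gives 31 now, then 11 for 2 periods, then back to 21.
Gain from deviating: (31−21) today; loss: (21−11) in each of the next 2 periods.
No-deviation condition: (21−11)(ρ+…+ρ^2) ≥ 31−21, i.e. ρ+…+ρ^2 ≥ 1.
At ρ = 2/5: ρ+…+ρ^2 = 0.5600 < 1.0000.
So cooperation is not sustainable.

Yes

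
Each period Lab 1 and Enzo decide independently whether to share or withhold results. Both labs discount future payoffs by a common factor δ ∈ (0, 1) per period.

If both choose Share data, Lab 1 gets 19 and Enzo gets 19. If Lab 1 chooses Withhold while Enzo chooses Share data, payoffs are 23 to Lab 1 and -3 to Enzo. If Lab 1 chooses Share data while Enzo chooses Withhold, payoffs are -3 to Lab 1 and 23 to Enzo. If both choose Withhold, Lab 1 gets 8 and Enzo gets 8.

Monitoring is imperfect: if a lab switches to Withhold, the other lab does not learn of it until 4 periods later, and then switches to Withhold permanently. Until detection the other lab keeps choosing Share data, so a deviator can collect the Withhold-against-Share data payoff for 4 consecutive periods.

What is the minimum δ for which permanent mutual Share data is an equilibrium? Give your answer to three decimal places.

A deviator earns 23 for 4 periods, then 8 forever; cooperating earns 19 forever. Multiplying the IC by (1−δ):
19 ≥ 23(1−δ^4) + 8δ^4, so 15·δ^4 ≥ 4 and δ^4 ≥ 4/15.
δ ≥ (4/15)^(1/4) ≈ 0.719.

0.719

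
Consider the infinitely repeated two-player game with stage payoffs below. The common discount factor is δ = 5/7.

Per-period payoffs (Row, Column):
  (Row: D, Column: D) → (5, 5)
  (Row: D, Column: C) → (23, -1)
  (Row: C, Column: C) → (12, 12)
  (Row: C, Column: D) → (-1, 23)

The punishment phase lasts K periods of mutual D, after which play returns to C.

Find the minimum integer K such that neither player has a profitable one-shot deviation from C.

IC: δ(1−δ^K)/(1−δ) ≥ (23−12)/(12−5) = 11/7.
With δ = 5/7: need 1 − δ^K ≥ 11/7·(1−5/7)/(5/7), i.e. δ^K ≤ 0.3714.
Since (5/7)^2 = 0.5102 and (5/7)^3 = 0.3644, the smallest such K is 3.

3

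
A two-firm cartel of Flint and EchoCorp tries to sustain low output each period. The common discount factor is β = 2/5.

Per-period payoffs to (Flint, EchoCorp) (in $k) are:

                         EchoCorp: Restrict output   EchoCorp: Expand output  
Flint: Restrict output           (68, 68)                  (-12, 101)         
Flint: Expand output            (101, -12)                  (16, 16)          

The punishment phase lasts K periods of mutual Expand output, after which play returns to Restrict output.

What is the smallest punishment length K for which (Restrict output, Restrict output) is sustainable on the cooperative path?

4

No profitable deviation requires (68−16)(β+…+β^K) ≥ 101−68, i.e. β+…+β^K ≥ 33/52 ≈ 0.6346.
With β = 2/5, the partial sums are K=1: 0.4000, K=2: 0.5600, K=3: 0.6240, K=4: 0.6496.
K = 4 is the first length at which the sum reaches 0.6346.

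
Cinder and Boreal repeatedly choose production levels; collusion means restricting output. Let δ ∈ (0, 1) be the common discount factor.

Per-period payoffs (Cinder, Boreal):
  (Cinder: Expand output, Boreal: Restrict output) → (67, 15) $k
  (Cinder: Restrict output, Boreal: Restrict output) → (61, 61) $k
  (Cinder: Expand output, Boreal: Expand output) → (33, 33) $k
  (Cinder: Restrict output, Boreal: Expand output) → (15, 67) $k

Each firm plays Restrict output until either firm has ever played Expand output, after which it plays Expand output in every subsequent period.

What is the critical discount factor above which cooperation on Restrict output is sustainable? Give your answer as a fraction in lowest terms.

Under grim trigger the critical discount factor is (T−C)/(T−P) with T = 67, C = 61, P = 33.
δ* = (67−61)/(67−33) = 6/34 = 3/17.

3/17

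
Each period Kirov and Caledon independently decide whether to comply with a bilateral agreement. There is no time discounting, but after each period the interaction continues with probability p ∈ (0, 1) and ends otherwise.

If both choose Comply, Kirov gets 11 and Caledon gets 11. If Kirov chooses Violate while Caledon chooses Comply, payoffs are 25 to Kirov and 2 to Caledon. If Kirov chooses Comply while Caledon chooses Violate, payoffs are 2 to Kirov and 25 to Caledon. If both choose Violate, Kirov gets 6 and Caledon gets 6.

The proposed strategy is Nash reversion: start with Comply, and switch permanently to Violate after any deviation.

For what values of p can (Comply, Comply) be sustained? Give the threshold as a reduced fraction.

Expected cooperation value is 11 + p·11 + p²·11 + … = 11/(1−p); deviation gives 25 + p·6/(1−p).
11 ≥ 25(1−p) + 6p ⇒ 19p ≥ 14 ⇒ p ≥ 14/19.

14/19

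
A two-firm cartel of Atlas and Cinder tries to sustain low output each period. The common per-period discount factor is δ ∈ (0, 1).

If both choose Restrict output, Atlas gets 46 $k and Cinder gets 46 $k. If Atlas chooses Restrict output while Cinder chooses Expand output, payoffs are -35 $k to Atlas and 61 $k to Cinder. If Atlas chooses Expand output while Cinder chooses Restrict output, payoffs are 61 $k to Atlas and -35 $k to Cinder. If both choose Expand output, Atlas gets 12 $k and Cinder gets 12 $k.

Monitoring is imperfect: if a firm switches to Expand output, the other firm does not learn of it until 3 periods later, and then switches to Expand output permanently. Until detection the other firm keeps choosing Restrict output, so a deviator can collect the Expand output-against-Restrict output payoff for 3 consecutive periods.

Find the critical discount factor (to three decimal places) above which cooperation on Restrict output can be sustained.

0.674

A deviator earns 61 for 3 periods, then 12 forever; cooperating earns 46 forever. Multiplying the IC by (1−δ):
46 ≥ 61(1−δ^3) + 12δ^3, so 49·δ^3 ≥ 15 and δ^3 ≥ 15/49.
δ ≥ (15/49)^(1/3) ≈ 0.674.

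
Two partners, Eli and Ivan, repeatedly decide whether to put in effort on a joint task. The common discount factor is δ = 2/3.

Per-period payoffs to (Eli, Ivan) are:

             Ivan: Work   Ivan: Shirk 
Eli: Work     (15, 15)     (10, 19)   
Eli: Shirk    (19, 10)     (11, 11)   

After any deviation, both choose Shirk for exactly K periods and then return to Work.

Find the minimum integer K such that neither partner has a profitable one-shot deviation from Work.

IC: δ(1−δ^K)/(1−δ) ≥ (19−15)/(15−11) = 1.
With δ = 2/3: need 1 − δ^K ≥ 1·(1−2/3)/(2/3), i.e. δ^K ≤ 0.5000.
Since (2/3)^1 = 0.6667 and (2/3)^2 = 0.4444, the smallest such K is 2.

2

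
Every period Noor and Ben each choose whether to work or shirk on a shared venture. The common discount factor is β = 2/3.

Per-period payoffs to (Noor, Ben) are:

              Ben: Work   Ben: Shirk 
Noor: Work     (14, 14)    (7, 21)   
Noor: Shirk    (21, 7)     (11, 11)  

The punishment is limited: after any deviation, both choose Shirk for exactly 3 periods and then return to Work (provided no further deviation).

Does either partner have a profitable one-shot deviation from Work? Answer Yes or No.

A one-shot deviation gives 21 now, then 11 for 3 periods, then back to 14.
Gain from deviating: (21−14) today; loss: (14−11) in each of the next 3 periods.
No-deviation condition: (14−11)(β+…+β^3) ≥ 21−14, i.e. β+…+β^3 ≥ 7/3.
At β = 2/3: β+…+β^3 = 1.4074 < 2.3333.
So cooperation is not sustainable.

Yes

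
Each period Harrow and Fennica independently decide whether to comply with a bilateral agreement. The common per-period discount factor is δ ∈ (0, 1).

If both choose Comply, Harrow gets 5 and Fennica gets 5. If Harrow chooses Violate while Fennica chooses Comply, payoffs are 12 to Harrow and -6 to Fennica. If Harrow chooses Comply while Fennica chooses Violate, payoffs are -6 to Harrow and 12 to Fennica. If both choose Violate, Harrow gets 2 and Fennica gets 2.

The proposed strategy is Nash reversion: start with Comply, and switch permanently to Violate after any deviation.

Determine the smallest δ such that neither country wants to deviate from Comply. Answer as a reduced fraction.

7/10

Cooperation forever yields 5 each period: 5/(1−δ).
Deviating yields 12 once, then 2 forever: 12 + 2δ/(1−δ).
No profitable deviation requires 5/(1−δ) ≥ 12 + 2δ/(1−δ).
Multiplying by (1−δ): 5 ≥ 12(1−δ) + 2δ = 12 − 10δ.
So 10δ ≥ 7, i.e. δ ≥ 7/10.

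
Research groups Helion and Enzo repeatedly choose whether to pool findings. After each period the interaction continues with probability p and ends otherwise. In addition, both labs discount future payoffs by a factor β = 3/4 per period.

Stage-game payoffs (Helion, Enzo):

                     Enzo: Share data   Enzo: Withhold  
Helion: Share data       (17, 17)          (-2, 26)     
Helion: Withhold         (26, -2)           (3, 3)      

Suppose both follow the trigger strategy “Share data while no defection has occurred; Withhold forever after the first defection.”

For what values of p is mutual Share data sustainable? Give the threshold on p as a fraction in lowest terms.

With continuation probability p and discount β, the effective per-period discount factor is βp.
Grim-trigger IC: βp ≥ (26−17)/(26−3) = 9/23.
So p ≥ (9/23)/(3/4) = 12/23.

12/23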